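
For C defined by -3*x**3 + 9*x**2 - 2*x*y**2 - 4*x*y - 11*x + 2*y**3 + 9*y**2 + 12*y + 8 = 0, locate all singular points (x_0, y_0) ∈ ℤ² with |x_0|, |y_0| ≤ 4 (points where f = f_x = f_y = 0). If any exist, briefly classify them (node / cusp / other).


Singular points: {(1, -1)}; classification: cusp.

Compute partial derivatives:
  f_x = -9*x**2 + 18*x - 2*y**2 - 4*y - 11.
  f_y = -4*x*y - 4*x + 6*y**2 + 18*y + 12.
Scan x_0 ∈ {−4, ..., 4}. For each x_0, f_y(x_0, y) is a polynomial in y; find its integer roots y ∈ {−4, ..., 4}, then test f_x and f at those candidates.
  x = -4: f_y(-4, y) = 6*y**2 + 34*y + 28; vanishes at y ∈ {-1}. (-4, -1): f_x = -225 ≠ 0.
  x = -3: f_y(-3, y) = 6*y**2 + 30*y + 24; vanishes at y ∈ {-4, -1}. (-3, -4): f_x = -162 ≠ 0; (-3, -1): f_x = -144 ≠ 0.
  x = -2: f_y(-2, y) = 6*y**2 + 26*y + 20; vanishes at y ∈ {-1}. (-2, -1): f_x = -81 ≠ 0.
  x = -1: f_y(-1, y) = 6*y**2 + 22*y + 16; vanishes at y ∈ {-1}. (-1, -1): f_x = -36 ≠ 0.
  x = 0: f_y(0, y) = 6*y**2 + 18*y + 12; vanishes at y ∈ {-2, -1}. (0, -2): f_x = -11 ≠ 0; (0, -1): f_x = -9 ≠ 0.
  x = 1: f_y(1, y) = 6*y**2 + 14*y + 8; vanishes at y ∈ {-1}. (1, -1): f_x = 0, f = 0 — SINGULAR.
  x = 2: f_y(2, y) = 6*y**2 + 10*y + 4; vanishes at y ∈ {-1}. (2, -1): f_x = -9 ≠ 0.
  x = 3: f_y(3, y) = 6*y**2 + 6*y; vanishes at y ∈ {-1, 0}. (3, -1): f_x = -36 ≠ 0; (3, 0): f_x = -38 ≠ 0.
  x = 4: f_y(4, y) = 6*y**2 + 2*y - 4; vanishes at y ∈ {-1}. (4, -1): f_x = -81 ≠ 0.
Only singular point on the grid: (1, -1).
Classify: substitute x = 1 + u, y = -1 + v and expand: f = -3*u**3 - 2*u*v**2 + 2*v**3 + v**2.
No constant or linear terms (consistent with a singular point). Quadratic part: v**2. Cubic part: -3*u**3 - 2*u*v**2 + 2*v**3.
The quadratic part v**2 is a perfect square, so there is a single (double) tangent line v = 0, i.e. y = -1. Restricting the cubic part to that line (v = 0) leaves -3*u**3 ≠ 0, so f is not divisible by v and the branch is v² ≈ 3*u**3 to lowest order — this is a cusp.
Classification: cusp.


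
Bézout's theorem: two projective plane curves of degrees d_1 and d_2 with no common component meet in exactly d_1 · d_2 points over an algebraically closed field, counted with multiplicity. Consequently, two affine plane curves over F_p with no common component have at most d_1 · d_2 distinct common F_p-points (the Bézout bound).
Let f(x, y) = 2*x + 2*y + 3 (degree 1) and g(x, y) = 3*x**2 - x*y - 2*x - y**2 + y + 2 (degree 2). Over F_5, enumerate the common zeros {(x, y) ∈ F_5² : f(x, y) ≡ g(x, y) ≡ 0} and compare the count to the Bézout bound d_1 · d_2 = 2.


Common zeros: {(2, 4)}; count = 1; Bézout bound = 2.

deg(f) = 1, deg(g) = 2, so Bézout bound = 2.
Scan x ∈ F_5. For each x, list the y ∈ F_5 with f(x, y) ≡ 0 and those with g(x, y) ≡ 0 (mod 5); the common zeros in that column are the intersection.
  x = 0: f ≡ 0 at y ∈ {1}; g ≡ 0 at y ∈ {2, 4}; common: ∅.
  x = 1: f ≡ 0 at y ∈ {0}; g ≡ 0 at y ∈ ∅; common: ∅.
  x = 2: f ≡ 0 at y ∈ {4}; g ≡ 0 at y ∈ {0, 4}; common: {4}.
  x = 3: f ≡ 0 at y ∈ {3}; g ≡ 0 at y ∈ {1, 2}; common: ∅.
  x = 4: f ≡ 0 at y ∈ {2}; g ≡ 0 at y ∈ ∅; common: ∅.
Collecting: common zeros = {(2, 4)}, so the count is 1.
Comparison with the Bézout bound: 1 ≤ 2 = deg(f)·deg(g), as expected for curves with no common component (the affine F_5-count falls short of the bound because intersections may lie at infinity, over extension fields, or carry multiplicity).


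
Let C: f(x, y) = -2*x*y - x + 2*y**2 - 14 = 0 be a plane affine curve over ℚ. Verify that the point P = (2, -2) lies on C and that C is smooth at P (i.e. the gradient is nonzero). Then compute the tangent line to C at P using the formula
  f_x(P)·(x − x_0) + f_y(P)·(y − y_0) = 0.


Tangent line at P: 3*x - 12*y - 30 = 0.

Step 1: f(2, -2) = 0, so P lies on C.
Step 2: partial derivatives
  f_x(x, y) = -2*y - 1, f_y(x, y) = -2*x + 4*y.
  f_x(P) = 3, f_y(P) = -12 (gradient nonzero, so P is smooth).
Step 3: tangent line at P: 3·(x − 2) + -12·(y − -2) = 0.
Expanding: 3*x - 12*y - 30 = 0.


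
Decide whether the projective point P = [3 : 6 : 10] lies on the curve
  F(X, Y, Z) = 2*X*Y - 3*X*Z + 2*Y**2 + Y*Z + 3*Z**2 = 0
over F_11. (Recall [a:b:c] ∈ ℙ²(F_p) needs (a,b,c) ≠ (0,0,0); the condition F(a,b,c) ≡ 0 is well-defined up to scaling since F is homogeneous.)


F(3,6,10) ≡ 4 (mod 11); P is NOT on the curve.

Evaluate F(3, 6, 10) term-by-term (mod 11).
  2*X*Y ↦ 2·3·6·1 = 36
  -3*X*Z ↦ -3·3·1·10 = -90
  2*Y**2 ↦ 2·1·36·1 = 72
  Y*Z ↦ 1·1·6·10 = 60
  3*Z**2 ↦ 3·1·1·100 = 300
Sum: F(3, 6, 10) = (36) + (-90) + (72) + (60) + (300) = 378.
Reducing mod 11: 378 ≡ 4 (mod 11).
Since F(a, b, c) ≡ 4 ≠ 0 (mod 11), P does NOT lie on the curve.


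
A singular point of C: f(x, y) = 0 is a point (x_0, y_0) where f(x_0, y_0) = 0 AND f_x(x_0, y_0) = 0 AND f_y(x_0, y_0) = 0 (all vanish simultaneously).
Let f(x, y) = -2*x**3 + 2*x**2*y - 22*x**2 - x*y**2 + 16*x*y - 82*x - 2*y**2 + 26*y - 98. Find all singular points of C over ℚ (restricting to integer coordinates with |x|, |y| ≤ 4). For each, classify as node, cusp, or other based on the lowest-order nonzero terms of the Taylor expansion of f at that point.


Singular points: {(-3, 2)}; classification: cusp.

Compute partial derivatives:
  f_x = -6*x**2 + 4*x*y - 44*x - y**2 + 16*y - 82.
  f_y = 2*x**2 - 2*x*y + 16*x - 4*y + 26.
Scan x_0 ∈ {−4, ..., 4}. For each x_0, f_y(x_0, y) is a polynomial in y; find its integer roots y ∈ {−4, ..., 4}, then test f_x and f at those candidates.
  x = -4: f_y(-4, y) = 4*y - 6; no integer root y with |y| ≤ 4.
  x = -3: f_y(-3, y) = 2*y - 4; vanishes at y ∈ {2}. (-3, 2): f_x = 0, f = 0 — SINGULAR.
  x = -2: f_y(-2, y) = 2; no integer root y with |y| ≤ 4.
  x = -1: f_y(-1, y) = 12 - 2*y; no integer root y with |y| ≤ 4.
  x = 0: f_y(0, y) = 26 - 4*y; no integer root y with |y| ≤ 4.
  x = 1: f_y(1, y) = 44 - 6*y; no integer root y with |y| ≤ 4.
  x = 2: f_y(2, y) = 66 - 8*y; no integer root y with |y| ≤ 4.
  x = 3: f_y(3, y) = 92 - 10*y; no integer root y with |y| ≤ 4.
  x = 4: f_y(4, y) = 122 - 12*y; no integer root y with |y| ≤ 4.
Only singular point on the grid: (-3, 2).
Classify: substitute x = -3 + u, y = 2 + v and expand: f = -2*u**3 + 2*u**2*v - u*v**2 + v**2.
No constant or linear terms (consistent with a singular point). Quadratic part: v**2. Cubic part: -2*u**3 + 2*u**2*v - u*v**2.
The quadratic part v**2 is a perfect square, so there is a single (double) tangent line v = 0, i.e. y = 2. Restricting the cubic part to that line (v = 0) leaves -2*u**3 ≠ 0, so f is not divisible by v and the branch is v² ≈ 2*u**3 to lowest order — this is a cusp.
Classification: cusp.


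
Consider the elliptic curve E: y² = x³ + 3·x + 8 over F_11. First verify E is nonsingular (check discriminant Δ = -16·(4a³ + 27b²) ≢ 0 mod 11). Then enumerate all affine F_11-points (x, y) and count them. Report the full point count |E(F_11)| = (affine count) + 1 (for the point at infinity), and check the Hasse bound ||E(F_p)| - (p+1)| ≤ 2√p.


Affine points = {(1, 1), (1, 10), (2, 0), (3, 0), (5, 4), (5, 7), (6, 0), (7, 3), (7, 8), (8, 4), (8, 7), (9, 4), (9, 7), (10, 2), (10, 9)}; affine count = 15; |E(F_11)| = 16.

Discriminant check: Δ ∝ 4a³ + 27b² = 4·3³ + 27·8² = 4·27 + 27·64 ≡ 10 (mod 11). Nonzero ⇒ E is nonsingular.
For each x ∈ F_11, compute rhs = x³ + 3·x + 8 mod 11, then count y ∈ F_11 with y² ≡ rhs.
  x = 0: rhs = 8, matching y values: none (0 points).
  x = 1: rhs = 1, matching y values: 1, 10 (2 points).
  x = 2: rhs = 0, matching y values: 0 (1 points).
  x = 3: rhs = 0, matching y values: 0 (1 points).
  x = 4: rhs = 7, matching y values: none (0 points).
  x = 5: rhs = 5, matching y values: 4, 7 (2 points).
  x = 6: rhs = 0, matching y values: 0 (1 points).
  x = 7: rhs = 9, matching y values: 3, 8 (2 points).
  x = 8: rhs = 5, matching y values: 4, 7 (2 points).
  x = 9: rhs = 5, matching y values: 4, 7 (2 points).
  x = 10: rhs = 4, matching y values: 2, 9 (2 points).
Total affine count: 15.
Full point count |E(F_11)| = 15 + 1 = 16.
Hasse bound: |16 − (11+1)| = |4| = 4 ≤ 2√11 ≈ 6.6332 ✓.


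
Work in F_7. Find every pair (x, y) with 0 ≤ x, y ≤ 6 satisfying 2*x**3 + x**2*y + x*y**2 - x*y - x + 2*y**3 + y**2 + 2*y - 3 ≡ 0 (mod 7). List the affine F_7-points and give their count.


Affine F_7-points: {(0, 2), (1, 5), (2, 4), (3, 6), (4, 4), (5, 6), (6, 4), (6, 5)}; count = 8.

For each of the 49 pairs (x, y) ∈ F_7², evaluate f(x, y) mod 7. Record the zeros.
  x = 0: [0↦4, 1↦2, 2↦0, 3↦3, 4↦2, 5↦2, 6↦1]  zeros at y ∈ {2}
  x = 1: [0↦5, 1↦4, 2↦5, 3↦6, 4↦5, 5↦0, 6↦3]  zeros at y ∈ {5}
  x = 2: [0↦4, 1↦6, 2↦5, 3↦6, 4↦0, 5↦6, 6↦1]  zeros at y ∈ {4}
  x = 3: [0↦6, 1↦6, 2↦5, 3↦1, 4↦6, 5↦4, 6↦0]  zeros at y ∈ {6}
  x = 4: [0↦2, 1↦2, 2↦3, 3↦3, 4↦0, 5↦6, 6↦5]  zeros at y ∈ {4}
  x = 5: [0↦4, 1↦6, 2↦4, 3↦3, 4↦1, 5↦3, 6↦0]  zeros at y ∈ {6}
  x = 6: [0↦3, 1↦2, 2↦6, 3↦6, 4↦0, 5↦0, 6↦4]  zeros at y ∈ {4, 5}
Collecting zeros: affine points = {(0, 2), (1, 5), (2, 4), (3, 6), (4, 4), (5, 6), (6, 4), (6, 5)}.
Total count |C(F_7)_aff| = 8.


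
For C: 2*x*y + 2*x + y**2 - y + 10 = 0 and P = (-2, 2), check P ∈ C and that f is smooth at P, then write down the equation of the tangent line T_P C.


Tangent line at P: 6*x - y + 14 = 0.

Step 1: f(-2, 2) = 0, so P lies on C.
Step 2: partial derivatives
  f_x(x, y) = 2*y + 2, f_y(x, y) = 2*x + 2*y - 1.
  f_x(P) = 6, f_y(P) = -1 (gradient nonzero, so P is smooth).
Step 3: tangent line at P: 6·(x − -2) + -1·(y − 2) = 0.
Expanding: 6*x - y + 14 = 0.


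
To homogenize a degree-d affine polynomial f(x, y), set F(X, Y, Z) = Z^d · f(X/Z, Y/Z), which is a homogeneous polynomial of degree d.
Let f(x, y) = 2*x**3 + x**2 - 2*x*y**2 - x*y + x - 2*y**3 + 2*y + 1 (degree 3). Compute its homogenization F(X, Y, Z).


F(X, Y, Z) = 2*X**3 + X**2*Z - 2*X*Y**2 - X*Y*Z + X*Z**2 - 2*Y**3 + 2*Y*Z**2 + Z**3

deg(f) = 3.
Substitute x = X/Z, y = Y/Z into f, then multiply by Z^3.
  monomial 2·x^3·y^0 ↦ 2·X^3·Y^0·Z^0.
  monomial 1·x^2·y^0 ↦ 1·X^2·Y^0·Z^1.
  monomial -2·x^1·y^2 ↦ -2·X^1·Y^2·Z^0.
  monomial -1·x^1·y^1 ↦ -1·X^1·Y^1·Z^1.
  monomial 1·x^1·y^0 ↦ 1·X^1·Y^0·Z^2.
  monomial -2·x^0·y^3 ↦ -2·X^0·Y^3·Z^0.
  monomial 2·x^0·y^1 ↦ 2·X^0·Y^1·Z^2.
  monomial 1·x^0·y^0 ↦ 1·X^0·Y^0·Z^3.
Collecting: F(X, Y, Z) = 2*X**3 + X**2*Z - 2*X*Y**2 - X*Y*Z + X*Z**2 - 2*Y**3 + 2*Y*Z**2 + Z**3.


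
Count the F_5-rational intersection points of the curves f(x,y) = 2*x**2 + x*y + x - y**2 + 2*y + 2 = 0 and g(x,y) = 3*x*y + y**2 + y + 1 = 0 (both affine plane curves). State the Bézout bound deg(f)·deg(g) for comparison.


Common zeros: ∅; count = 0; Bézout bound = 4.

deg(f) = 2, deg(g) = 2, so Bézout bound = 4.
Scan x ∈ F_5. For each x, list the y ∈ F_5 with f(x, y) ≡ 0 and those with g(x, y) ≡ 0 (mod 5); the common zeros in that column are the intersection.
  x = 0: f ≡ 0 at y ∈ ∅; g ≡ 0 at y ∈ ∅; common: ∅.
  x = 1: f ≡ 0 at y ∈ {0, 3}; g ≡ 0 at y ∈ ∅; common: ∅.
  x = 2: f ≡ 0 at y ∈ {1, 3}; g ≡ 0 at y ∈ {4}; common: ∅.
  x = 3: f ≡ 0 at y ∈ ∅; g ≡ 0 at y ∈ {2, 3}; common: ∅.
  x = 4: f ≡ 0 at y ∈ ∅; g ≡ 0 at y ∈ {1}; common: ∅.
Collecting: common zeros = ∅, so the count is 0.
Comparison with the Bézout bound: 0 ≤ 4 = deg(f)·deg(g), as expected for curves with no common component (the affine F_5-count falls short of the bound because intersections may lie at infinity, over extension fields, or carry multiplicity).


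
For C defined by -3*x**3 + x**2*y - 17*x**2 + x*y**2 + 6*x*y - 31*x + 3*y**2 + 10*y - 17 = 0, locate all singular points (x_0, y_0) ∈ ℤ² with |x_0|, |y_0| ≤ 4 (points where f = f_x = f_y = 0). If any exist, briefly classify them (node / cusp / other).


Singular points: {(-2, -1)}; classification: cusp.

Compute partial derivatives:
  f_x = -9*x**2 + 2*x*y - 34*x + y**2 + 6*y - 31.
  f_y = x**2 + 2*x*y + 6*x + 6*y + 10.
Scan x_0 ∈ {−4, ..., 4}. For each x_0, f_y(x_0, y) is a polynomial in y; find its integer roots y ∈ {−4, ..., 4}, then test f_x and f at those candidates.
  x = -4: f_y(-4, y) = 2 - 2*y; vanishes at y ∈ {1}. (-4, 1): f_x = -40 ≠ 0.
  x = -3: f_y(-3, y) = 1; no integer root y with |y| ≤ 4.
  x = -2: f_y(-2, y) = 2*y + 2; vanishes at y ∈ {-1}. (-2, -1): f_x = 0, f = 0 — SINGULAR.
  x = -1: f_y(-1, y) = 4*y + 5; no integer root y with |y| ≤ 4.
  x = 0: f_y(0, y) = 6*y + 10; no integer root y with |y| ≤ 4.
  x = 1: f_y(1, y) = 8*y + 17; no integer root y with |y| ≤ 4.
  x = 2: f_y(2, y) = 10*y + 26; no integer root y with |y| ≤ 4.
  x = 3: f_y(3, y) = 12*y + 37; no integer root y with |y| ≤ 4.
  x = 4: f_y(4, y) = 14*y + 50; no integer root y with |y| ≤ 4.
Only singular point on the grid: (-2, -1).
Classify: substitute x = -2 + u, y = -1 + v and expand: f = -3*u**3 + u**2*v + u*v**2 + v**2.
No constant or linear terms (consistent with a singular point). Quadratic part: v**2. Cubic part: -3*u**3 + u**2*v + u*v**2.
The quadratic part v**2 is a perfect square, so there is a single (double) tangent line v = 0, i.e. y = -1. Restricting the cubic part to that line (v = 0) leaves -3*u**3 ≠ 0, so f is not divisible by v and the branch is v² ≈ 3*u**3 to lowest order — this is a cusp.
Classification: cusp.


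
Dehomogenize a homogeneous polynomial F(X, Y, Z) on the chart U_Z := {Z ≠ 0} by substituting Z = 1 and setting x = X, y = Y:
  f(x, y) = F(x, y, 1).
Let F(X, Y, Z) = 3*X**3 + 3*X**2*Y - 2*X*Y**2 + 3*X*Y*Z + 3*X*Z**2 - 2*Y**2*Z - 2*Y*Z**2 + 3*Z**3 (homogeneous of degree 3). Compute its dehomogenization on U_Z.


f(x, y) = 3*x**3 + 3*x**2*y - 2*x*y**2 + 3*x*y + 3*x - 2*y**2 - 2*y + 3

On U_Z we set Z = 1. Each monomial c·X^i·Y^j·Z^k in F becomes c·x^i·y^j·1^k = c·x^i·y^j.
Substituting Z = 1: F(X, Y, 1) = 3*x**3 + 3*x**2*y - 2*x*y**2 + 3*x*y + 3*x - 2*y**2 - 2*y + 3.
Note: deg(f) ≤ deg(F) = 3; strict inequality happens when F is divisible by Z (lost terms).


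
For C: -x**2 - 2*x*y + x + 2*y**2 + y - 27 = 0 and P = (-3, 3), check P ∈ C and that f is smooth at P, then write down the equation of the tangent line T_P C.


Tangent line at P: x + 19*y - 54 = 0.

Step 1: f(-3, 3) = 0, so P lies on C.
Step 2: partial derivatives
  f_x(x, y) = -2*x - 2*y + 1, f_y(x, y) = -2*x + 4*y + 1.
  f_x(P) = 1, f_y(P) = 19 (gradient nonzero, so P is smooth).
Step 3: tangent line at P: 1·(x − -3) + 19·(y − 3) = 0.
Expanding: x + 19*y - 54 = 0.


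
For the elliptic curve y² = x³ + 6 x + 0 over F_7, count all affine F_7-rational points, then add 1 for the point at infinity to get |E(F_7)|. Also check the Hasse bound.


Affine points = {(0, 0), (1, 0), (4, 2), (4, 5), (5, 1), (5, 6), (6, 0)}; affine count = 7; |E(F_7)| = 8.

Discriminant check: Δ ∝ 4a³ + 27b² = 4·6³ + 27·0² = 4·216 + 27·0 ≡ 3 (mod 7). Nonzero ⇒ E is nonsingular.
For each x ∈ F_7, compute rhs = x³ + 6·x + 0 mod 7, then count y ∈ F_7 with y² ≡ rhs.
  x = 0: rhs = 0, matching y values: 0 (1 points).
  x = 1: rhs = 0, matching y values: 0 (1 points).
  x = 2: rhs = 6, matching y values: none (0 points).
  x = 3: rhs = 3, matching y values: none (0 points).
  x = 4: rhs = 4, matching y values: 2, 5 (2 points).
  x = 5: rhs = 1, matching y values: 1, 6 (2 points).
  x = 6: rhs = 0, matching y values: 0 (1 points).
Total affine count: 7.
Full point count |E(F_7)| = 7 + 1 = 8.
Hasse bound: |8 − (7+1)| = |0| = 0 ≤ 2√7 ≈ 5.2915 ✓.


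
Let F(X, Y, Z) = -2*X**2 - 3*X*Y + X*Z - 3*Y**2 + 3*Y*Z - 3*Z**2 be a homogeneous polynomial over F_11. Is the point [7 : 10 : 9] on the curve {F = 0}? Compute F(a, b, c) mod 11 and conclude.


F(7,10,9) ≡ 10 (mod 11); P is NOT on the curve.

Evaluate F(7, 10, 9) term-by-term (mod 11).
  -2*X**2 ↦ -2·49·1·1 = -98
  -3*X*Y ↦ -3·7·10·1 = -210
  X*Z ↦ 1·7·1·9 = 63
  -3*Y**2 ↦ -3·1·100·1 = -300
  3*Y*Z ↦ 3·1·10·9 = 270
  -3*Z**2 ↦ -3·1·1·81 = -243
Sum: F(7, 10, 9) = (-98) + (-210) + (63) + (-300) + (270) + (-243) = -518.
Reducing mod 11: -518 ≡ 10 (mod 11).
Since F(a, b, c) ≡ 10 ≠ 0 (mod 11), P does NOT lie on the curve.


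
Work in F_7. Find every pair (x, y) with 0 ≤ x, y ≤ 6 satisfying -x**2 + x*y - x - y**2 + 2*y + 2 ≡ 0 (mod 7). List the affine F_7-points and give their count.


Affine F_7-points: {(1, 0), (1, 3), (2, 2), (5, 0), (6, 2), (6, 6)}; count = 6.

For each of the 49 pairs (x, y) ∈ F_7², evaluate f(x, y) mod 7. Record the zeros.
  x = 0: [0↦2, 1↦3, 2↦2, 3↦6, 4↦1, 5↦1, 6↦6]  zeros at y ∈ ∅
  x = 1: [0↦0, 1↦2, 2↦2, 3↦0, 4↦3, 5↦4, 6↦3]  zeros at y ∈ {0, 3}
  x = 2: [0↦3, 1↦6, 2↦0, 3↦6, 4↦3, 5↦5, 6↦5]  zeros at y ∈ {2}
  x = 3: [0↦4, 1↦1, 2↦3, 3↦3, 4↦1, 5↦4, 6↦5]  zeros at y ∈ ∅
  x = 4: [0↦3, 1↦1, 2↦4, 3↦5, 4↦4, 5↦1, 6↦3]  zeros at y ∈ ∅
  x = 5: [0↦0, 1↦6, 2↦3, 3↦5, 4↦5, 5↦3, 6↦6]  zeros at y ∈ {0}
  x = 6: [0↦2, 1↦2, 2↦0, 3↦3, 4↦4, 5↦3, 6↦0]  zeros at y ∈ {2, 6}
Collecting zeros: affine points = {(1, 0), (1, 3), (2, 2), (5, 0), (6, 2), (6, 6)}.
Total count |C(F_7)_aff| = 6.


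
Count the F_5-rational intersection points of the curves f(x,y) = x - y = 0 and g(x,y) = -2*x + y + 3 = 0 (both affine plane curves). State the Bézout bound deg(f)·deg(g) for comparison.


Common zeros: {(3, 3)}; count = 1; Bézout bound = 1.

deg(f) = 1, deg(g) = 1, so Bézout bound = 1.
Scan x ∈ F_5. For each x, list the y ∈ F_5 with f(x, y) ≡ 0 and those with g(x, y) ≡ 0 (mod 5); the common zeros in that column are the intersection.
  x = 0: f ≡ 0 at y ∈ {0}; g ≡ 0 at y ∈ {2}; common: ∅.
  x = 1: f ≡ 0 at y ∈ {1}; g ≡ 0 at y ∈ {4}; common: ∅.
  x = 2: f ≡ 0 at y ∈ {2}; g ≡ 0 at y ∈ {1}; common: ∅.
  x = 3: f ≡ 0 at y ∈ {3}; g ≡ 0 at y ∈ {3}; common: {3}.
  x = 4: f ≡ 0 at y ∈ {4}; g ≡ 0 at y ∈ {0}; common: ∅.
Collecting: common zeros = {(3, 3)}, so the count is 1.
Comparison with the Bézout bound: 1 ≤ 1 = deg(f)·deg(g), as expected for curves with no common component (the bound is attained).


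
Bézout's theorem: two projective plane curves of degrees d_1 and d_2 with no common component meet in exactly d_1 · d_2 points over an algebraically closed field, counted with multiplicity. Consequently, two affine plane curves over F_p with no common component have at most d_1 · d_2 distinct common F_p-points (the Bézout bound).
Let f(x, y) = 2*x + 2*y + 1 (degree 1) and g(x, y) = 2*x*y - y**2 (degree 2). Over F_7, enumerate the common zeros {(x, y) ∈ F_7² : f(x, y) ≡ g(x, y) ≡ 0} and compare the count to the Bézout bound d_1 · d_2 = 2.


Common zeros: {(1, 2), (3, 0)}; count = 2; Bézout bound = 2.

deg(f) = 1, deg(g) = 2, so Bézout bound = 2.
Scan x ∈ F_7. For each x, list the y ∈ F_7 with f(x, y) ≡ 0 and those with g(x, y) ≡ 0 (mod 7); the common zeros in that column are the intersection.
  x = 0: f ≡ 0 at y ∈ {3}; g ≡ 0 at y ∈ {0}; common: ∅.
  x = 1: f ≡ 0 at y ∈ {2}; g ≡ 0 at y ∈ {0, 2}; common: {2}.
  x = 2: f ≡ 0 at y ∈ {1}; g ≡ 0 at y ∈ {0, 4}; common: ∅.
  x = 3: f ≡ 0 at y ∈ {0}; g ≡ 0 at y ∈ {0, 6}; common: {0}.
  x = 4: f ≡ 0 at y ∈ {6}; g ≡ 0 at y ∈ {0, 1}; common: ∅.
  x = 5: f ≡ 0 at y ∈ {5}; g ≡ 0 at y ∈ {0, 3}; common: ∅.
  x = 6: f ≡ 0 at y ∈ {4}; g ≡ 0 at y ∈ {0, 5}; common: ∅.
Collecting: common zeros = {(1, 2), (3, 0)}, so the count is 2.
Comparison with the Bézout bound: 2 ≤ 2 = deg(f)·deg(g), as expected for curves with no common component (the bound is attained).


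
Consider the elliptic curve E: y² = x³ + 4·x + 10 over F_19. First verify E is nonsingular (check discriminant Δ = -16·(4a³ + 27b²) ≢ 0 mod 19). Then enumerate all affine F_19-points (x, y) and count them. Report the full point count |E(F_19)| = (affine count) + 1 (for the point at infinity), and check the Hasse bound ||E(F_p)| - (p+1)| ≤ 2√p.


Affine points = {(2, 8), (2, 11), (3, 7), (3, 12), (7, 1), (7, 18), (10, 9), (10, 10), (11, 6), (11, 13), (12, 0), (13, 6), (13, 13), (14, 6), (14, 13), (15, 5), (15, 14), (16, 3), (16, 16), (18, 9), (18, 10)}; affine count = 21; |E(F_19)| = 22.

Discriminant check: Δ ∝ 4a³ + 27b² = 4·4³ + 27·10² = 4·64 + 27·100 ≡ 11 (mod 19). Nonzero ⇒ E is nonsingular.
For each x ∈ F_19, compute rhs = x³ + 4·x + 10 mod 19, then count y ∈ F_19 with y² ≡ rhs.
  x = 0: rhs = 10, matching y values: none (0 points).
  x = 1: rhs = 15, matching y values: none (0 points).
  x = 2: rhs = 7, matching y values: 8, 11 (2 points).
  x = 3: rhs = 11, matching y values: 7, 12 (2 points).
  x = 4: rhs = 14, matching y values: none (0 points).
  x = 5: rhs = 3, matching y values: none (0 points).
  x = 6: rhs = 3, matching y values: none (0 points).
  x = 7: rhs = 1, matching y values: 1, 18 (2 points).
  x = 8: rhs = 3, matching y values: none (0 points).
  x = 9: rhs = 15, matching y values: none (0 points).
  x = 10: rhs = 5, matching y values: 9, 10 (2 points).
  x = 11: rhs = 17, matching y values: 6, 13 (2 points).
  x = 12: rhs = 0, matching y values: 0 (1 points).
  x = 13: rhs = 17, matching y values: 6, 13 (2 points).
  x = 14: rhs = 17, matching y values: 6, 13 (2 points).
  x = 15: rhs = 6, matching y values: 5, 14 (2 points).
  x = 16: rhs = 9, matching y values: 3, 16 (2 points).
  x = 17: rhs = 13, matching y values: none (0 points).
  x = 18: rhs = 5, matching y values: 9, 10 (2 points).
Total affine count: 21.
Full point count |E(F_19)| = 21 + 1 = 22.
Hasse bound: |22 − (19+1)| = |2| = 2 ≤ 2√19 ≈ 8.7178 ✓.


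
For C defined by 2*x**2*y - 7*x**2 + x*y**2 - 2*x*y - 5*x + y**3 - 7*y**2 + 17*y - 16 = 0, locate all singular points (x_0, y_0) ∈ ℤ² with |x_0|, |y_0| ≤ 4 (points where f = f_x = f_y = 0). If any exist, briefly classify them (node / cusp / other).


Singular points: {(-1, 3)}; classification: node.

Compute partial derivatives:
  f_x = 4*x*y - 14*x + y**2 - 2*y - 5.
  f_y = 2*x**2 + 2*x*y - 2*x + 3*y**2 - 14*y + 17.
Scan x_0 ∈ {−4, ..., 4}. For each x_0, f_y(x_0, y) is a polynomial in y; find its integer roots y ∈ {−4, ..., 4}, then test f_x and f at those candidates.
  x = -4: f_y(-4, y) = 3*y**2 - 22*y + 57; no integer root y with |y| ≤ 4.
  x = -3: f_y(-3, y) = 3*y**2 - 20*y + 41; no integer root y with |y| ≤ 4.
  x = -2: f_y(-2, y) = 3*y**2 - 18*y + 29; no integer root y with |y| ≤ 4.
  x = -1: f_y(-1, y) = 3*y**2 - 16*y + 21; vanishes at y ∈ {3}. (-1, 3): f_x = 0, f = 0 — SINGULAR.
  x = 0: f_y(0, y) = 3*y**2 - 14*y + 17; no integer root y with |y| ≤ 4.
  x = 1: f_y(1, y) = 3*y**2 - 12*y + 17; no integer root y with |y| ≤ 4.
  x = 2: f_y(2, y) = 3*y**2 - 10*y + 21; no integer root y with |y| ≤ 4.
  x = 3: f_y(3, y) = 3*y**2 - 8*y + 29; no integer root y with |y| ≤ 4.
  x = 4: f_y(4, y) = 3*y**2 - 6*y + 41; no integer root y with |y| ≤ 4.
Only singular point on the grid: (-1, 3).
Classify: substitute x = -1 + u, y = 3 + v and expand: f = 2*u**2*v - u**2 + u*v**2 + v**3 + v**2.
No constant or linear terms (consistent with a singular point). Quadratic part: -u**2 + v**2. Cubic part: 2*u**2*v + u*v**2 + v**3.
The quadratic part v**2 - u**2 = (v − u)(v + u) splits into two distinct linear factors, so there are two distinct tangent lines y − 3 = ±(x − -1) — this is a node (ordinary double point).
Classification: node.


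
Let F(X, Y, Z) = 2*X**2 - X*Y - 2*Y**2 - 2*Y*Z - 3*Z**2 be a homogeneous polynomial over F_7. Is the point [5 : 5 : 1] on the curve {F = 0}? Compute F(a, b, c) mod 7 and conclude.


F(5,5,1) ≡ 4 (mod 7); P is NOT on the curve.

Evaluate F(5, 5, 1) term-by-term (mod 7).
  2*X**2 ↦ 2·25·1·1 = 50
  -X*Y ↦ -1·5·5·1 = -25
  -2*Y**2 ↦ -2·1·25·1 = -50
  -2*Y*Z ↦ -2·1·5·1 = -10
  -3*Z**2 ↦ -3·1·1·1 = -3
Sum: F(5, 5, 1) = (50) + (-25) + (-50) + (-10) + (-3) = -38.
Reducing mod 7: -38 ≡ 4 (mod 7).
Since F(a, b, c) ≡ 4 ≠ 0 (mod 7), P does NOT lie on the curve.


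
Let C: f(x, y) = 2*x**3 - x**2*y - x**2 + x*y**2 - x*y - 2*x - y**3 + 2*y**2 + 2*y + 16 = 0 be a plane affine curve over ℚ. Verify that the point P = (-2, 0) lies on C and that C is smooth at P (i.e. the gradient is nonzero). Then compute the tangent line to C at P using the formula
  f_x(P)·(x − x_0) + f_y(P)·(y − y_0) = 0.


Tangent line at P: 26*x + 52 = 0.

Step 1: f(-2, 0) = 0, so P lies on C.
Step 2: partial derivatives
  f_x(x, y) = 6*x**2 - 2*x*y - 2*x + y**2 - y - 2, f_y(x, y) = -x**2 + 2*x*y - x - 3*y**2 + 4*y + 2.
  f_x(P) = 26, f_y(P) = 0 (gradient nonzero, so P is smooth).
Step 3: tangent line at P: 26·(x − -2) + 0·(y − 0) = 0.
Expanding: 26*x + 52 = 0.


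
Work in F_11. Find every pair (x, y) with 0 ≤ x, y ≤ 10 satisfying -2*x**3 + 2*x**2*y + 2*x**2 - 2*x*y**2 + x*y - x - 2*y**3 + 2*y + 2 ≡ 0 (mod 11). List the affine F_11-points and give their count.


Affine F_11-points: {(0, 6), (1, 6), (1, 7), (1, 8), (2, 10), (3, 1), (4, 3), (5, 3), (5, 5), (5, 9), (6, 3), (6, 6), (6, 7), (7, 2), (7, 4), (7, 9), (8, 0), (9, 2), (9, 9), (10, 4)}; count = 20.

For each of the 121 pairs (x, y) ∈ F_11², evaluate f(x, y) mod 11. Record the zeros.
  x = 0: [0↦2, 1↦2, 2↦1, 3↦9, 4↦3, 5↦4, 6↦0, 7↦1, 8↦6, 9↦3, 10↦2]  zeros at y ∈ {6}
  x = 1: [0↦1, 1↦2, 2↦9, 3↦10, 4↦4, 5↦1, 6↦0, 7↦0, 8↦0, 9↦10, 10↦7]  zeros at y ∈ {6, 7, 8}
  x = 2: [0↦3, 1↦9, 2↦6, 3↦4, 4↦2, 5↦10, 6↦5, 7↦8, 8↦7, 9↦1, 10↦0]  zeros at y ∈ {10}
  x = 3: [0↦7, 1↦0, 2↦2, 3↦1, 4↦7, 5↦8, 6↦3, 7↦2, 8↦4, 9↦8, 10↦2]  zeros at y ∈ {1}
  x = 4: [0↦1, 1↦7, 2↦7, 3↦0, 4↦7, 5↦5, 6↦4, 7↦3, 8↦1, 9↦8, 10↦1]  zeros at y ∈ {3}
  x = 5: [0↦6, 1↦7, 2↦9, 3↦0, 4↦1, 5↦0, 6↦7, 7↦10, 8↦8, 9↦0, 10↦7]  zeros at y ∈ {3, 5, 9}
  x = 6: [0↦10, 1↦10, 2↦7, 3↦0, 4↦10, 5↦3, 6↦0, 7↦0, 8↦2, 9↦5, 10↦8]  zeros at y ∈ {3, 6, 7}
  x = 7: [0↦1, 1↦4, 2↦0, 3↦10, 4↦0, 5↦2, 6↦4, 7↦5, 8↦4, 9↦0, 10↦3]  zeros at y ∈ {2, 4, 9}
  x = 8: [0↦0, 1↦10, 2↦9, 3↦7, 4↦3, 5↦7, 6↦7, 7↦2, 8↦2, 9↦6, 10↦2]  zeros at y ∈ {0}
  x = 9: [0↦6, 1↦5, 2↦0, 3↦1, 4↦7, 5↦6, 6↦8, 7↦1, 8↦6, 9↦0, 10↦4]  zeros at y ∈ {2, 9}
  x = 10: [0↦7, 1↦10, 2↦5, 3↦2, 4↦0, 5↦9, 6↦6, 7↦1, 8↦4, 9↦3, 10↦8]  zeros at y ∈ {4}
Collecting zeros: affine points = {(0, 6), (1, 6), (1, 7), (1, 8), (2, 10), (3, 1), (4, 3), (5, 3), (5, 5), (5, 9), (6, 3), (6, 6), (6, 7), (7, 2), (7, 4), (7, 9), (8, 0), (9, 2), (9, 9), (10, 4)}.
Total count |C(F_11)_aff| = 20.


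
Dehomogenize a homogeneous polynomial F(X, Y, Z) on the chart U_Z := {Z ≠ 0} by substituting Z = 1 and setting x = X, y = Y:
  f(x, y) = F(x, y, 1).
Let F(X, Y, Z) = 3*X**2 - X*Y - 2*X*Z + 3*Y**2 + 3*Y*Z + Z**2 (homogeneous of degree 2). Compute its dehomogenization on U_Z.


f(x, y) = 3*x**2 - x*y - 2*x + 3*y**2 + 3*y + 1

On U_Z we set Z = 1. Each monomial c·X^i·Y^j·Z^k in F becomes c·x^i·y^j·1^k = c·x^i·y^j.
Substituting Z = 1: F(X, Y, 1) = 3*x**2 - x*y - 2*x + 3*y**2 + 3*y + 1.
Note: deg(f) ≤ deg(F) = 2; strict inequality happens when F is divisible by Z (lost terms).


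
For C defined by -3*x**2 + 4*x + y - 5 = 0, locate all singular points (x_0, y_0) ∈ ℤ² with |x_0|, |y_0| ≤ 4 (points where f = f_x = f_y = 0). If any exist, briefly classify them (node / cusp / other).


No singular points in the scanned grid; C is smooth there.

Compute partial derivatives:
  f_x = 4 - 6*x.
  f_y = 1.
f_y = 1 is a nonzero constant, so f_y never vanishes: no point (x, y) can satisfy f = f_x = f_y = 0. In particular no (x, y) ∈ {−4, ..., 4}² is singular; the curve is smooth.


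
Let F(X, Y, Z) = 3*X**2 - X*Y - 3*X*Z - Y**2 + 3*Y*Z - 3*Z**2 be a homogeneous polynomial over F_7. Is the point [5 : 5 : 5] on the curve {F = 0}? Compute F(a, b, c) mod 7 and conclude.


F(5,5,5) ≡ 6 (mod 7); P is NOT on the curve.

Evaluate F(5, 5, 5) term-by-term (mod 7).
  3*X**2 ↦ 3·25·1·1 = 75
  -X*Y ↦ -1·5·5·1 = -25
  -3*X*Z ↦ -3·5·1·5 = -75
  -Y**2 ↦ -1·1·25·1 = -25
  3*Y*Z ↦ 3·1·5·5 = 75
  -3*Z**2 ↦ -3·1·1·25 = -75
Sum: F(5, 5, 5) = (75) + (-25) + (-75) + (-25) + (75) + (-75) = -50.
Reducing mod 7: -50 ≡ 6 (mod 7).
Since F(a, b, c) ≡ 6 ≠ 0 (mod 7), P does NOT lie on the curve.


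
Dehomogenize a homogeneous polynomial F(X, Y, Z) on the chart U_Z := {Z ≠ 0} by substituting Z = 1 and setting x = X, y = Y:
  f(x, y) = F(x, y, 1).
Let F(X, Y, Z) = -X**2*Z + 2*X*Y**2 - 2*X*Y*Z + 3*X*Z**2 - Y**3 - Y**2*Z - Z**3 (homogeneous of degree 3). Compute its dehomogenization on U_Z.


f(x, y) = -x**2 + 2*x*y**2 - 2*x*y + 3*x - y**3 - y**2 - 1

On U_Z we set Z = 1. Each monomial c·X^i·Y^j·Z^k in F becomes c·x^i·y^j·1^k = c·x^i·y^j.
Substituting Z = 1: F(X, Y, 1) = -x**2 + 2*x*y**2 - 2*x*y + 3*x - y**3 - y**2 - 1.
Note: deg(f) ≤ deg(F) = 3; strict inequality happens when F is divisible by Z (lost terms).


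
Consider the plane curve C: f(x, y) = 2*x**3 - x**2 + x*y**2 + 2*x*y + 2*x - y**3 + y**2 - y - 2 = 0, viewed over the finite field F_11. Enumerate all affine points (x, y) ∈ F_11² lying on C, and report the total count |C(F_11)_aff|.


Affine F_11-points: {(4, 9), (5, 10), (7, 0), (8, 7), (9, 1), (9, 3), (9, 6), (10, 1)}; count = 8.

For each of the 121 pairs (x, y) ∈ F_11², evaluate f(x, y) mod 11. Record the zeros.
  x = 0: [0↦9, 1↦8, 2↦3, 3↦10, 4↦1, 5↦3, 6↦10, 7↦5, 8↦4, 9↦1, 10↦1]  zeros at y ∈ ∅
  x = 1: [0↦1, 1↦3, 2↦3, 3↦6, 4↦6, 5↦8, 6↦6, 7↦5, 8↦10, 9↦4, 10↦3]  zeros at y ∈ ∅
  x = 2: [0↦3, 1↦8, 2↦2, 3↦1, 4↦10, 5↦1, 6↦1, 7↦4, 8↦4, 9↦6, 10↦4]  zeros at y ∈ ∅
  x = 3: [0↦5, 1↦2, 2↦1, 3↦7, 4↦3, 5↦5, 6↦7, 7↦3, 8↦9, 9↦8, 10↦5]  zeros at y ∈ ∅
  x = 4: [0↦8, 1↦8, 2↦1, 3↦3, 4↦8, 5↦10, 6↦3, 7↦3, 8↦4, 9↦0, 10↦7]  zeros at y ∈ {9}
  x = 5: [0↦2, 1↦5, 2↦3, 3↦1, 4↦4, 5↦6, 6↦1, 7↦5, 8↦1, 9↦5, 10↦0]  zeros at y ∈ {10}
  x = 6: [0↦10, 1↦5, 2↦8, 3↦2, 4↦3, 5↦5, 6↦2, 7↦10, 8↦1, 9↦2, 10↦7]  zeros at y ∈ ∅
  x = 7: [0↦0, 1↦9, 2↦6, 3↦7, 4↦6, 5↦8, 6↦7, 7↦8, 8↦5, 9↦3, 10↦7]  zeros at y ∈ {0}
  x = 8: [0↦6, 1↦7, 2↦9, 3↦6, 4↦3, 5↦5, 6↦6, 7↦0, 8↦3, 9↦9, 10↦1]  zeros at y ∈ {7}
  x = 9: [0↦7, 1↦0, 2↦7, 3↦0, 4↦6, 5↦8, 6↦0, 7↦9, 8↦7, 9↦10, 10↦1]  zeros at y ∈ {1, 3, 6}
  x = 10: [0↦4, 1↦0, 2↦1, 3↦1, 4↦5, 5↦7, 6↦1, 7↦3, 8↦7, 9↦7, 10↦8]  zeros at y ∈ {1}
Collecting zeros: affine points = {(4, 9), (5, 10), (7, 0), (8, 7), (9, 1), (9, 3), (9, 6), (10, 1)}.
Total count |C(F_11)_aff| = 8.


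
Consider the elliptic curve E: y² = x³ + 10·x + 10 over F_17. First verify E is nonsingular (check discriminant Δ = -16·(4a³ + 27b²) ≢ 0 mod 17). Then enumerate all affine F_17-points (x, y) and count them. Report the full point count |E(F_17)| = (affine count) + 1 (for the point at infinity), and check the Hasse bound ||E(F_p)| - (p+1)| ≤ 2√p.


Affine points = {(1, 2), (1, 15), (2, 2), (2, 15), (3, 4), (3, 13), (5, 7), (5, 10), (7, 7), (7, 10), (9, 8), (9, 9), (13, 5), (13, 12), (14, 2), (14, 15), (15, 4), (15, 13), (16, 4), (16, 13)}; affine count = 20; |E(F_17)| = 21.

Discriminant check: Δ ∝ 4a³ + 27b² = 4·10³ + 27·10² = 4·1000 + 27·100 ≡ 2 (mod 17). Nonzero ⇒ E is nonsingular.
For each x ∈ F_17, compute rhs = x³ + 10·x + 10 mod 17, then count y ∈ F_17 with y² ≡ rhs.
  x = 0: rhs = 10, matching y values: none (0 points).
  x = 1: rhs = 4, matching y values: 2, 15 (2 points).
  x = 2: rhs = 4, matching y values: 2, 15 (2 points).
  x = 3: rhs = 16, matching y values: 4, 13 (2 points).
  x = 4: rhs = 12, matching y values: none (0 points).
  x = 5: rhs = 15, matching y values: 7, 10 (2 points).
  x = 6: rhs = 14, matching y values: none (0 points).
  x = 7: rhs = 15, matching y values: 7, 10 (2 points).
  x = 8: rhs = 7, matching y values: none (0 points).
  x = 9: rhs = 13, matching y values: 8, 9 (2 points).
  x = 10: rhs = 5, matching y values: none (0 points).
  x = 11: rhs = 6, matching y values: none (0 points).
  x = 12: rhs = 5, matching y values: none (0 points).
  x = 13: rhs = 8, matching y values: 5, 12 (2 points).
  x = 14: rhs = 4, matching y values: 2, 15 (2 points).
  x = 15: rhs = 16, matching y values: 4, 13 (2 points).
  x = 16: rhs = 16, matching y values: 4, 13 (2 points).
Total affine count: 20.
Full point count |E(F_17)| = 20 + 1 = 21.
Hasse bound: |21 − (17+1)| = |3| = 3 ≤ 2√17 ≈ 8.2462 ✓.


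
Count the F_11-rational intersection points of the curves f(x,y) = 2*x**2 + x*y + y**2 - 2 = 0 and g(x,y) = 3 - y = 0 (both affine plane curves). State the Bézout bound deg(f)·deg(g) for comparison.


Common zeros: ∅; count = 0; Bézout bound = 2.

deg(f) = 2, deg(g) = 1, so Bézout bound = 2.
Scan x ∈ F_11. For each x, list the y ∈ F_11 with f(x, y) ≡ 0 and those with g(x, y) ≡ 0 (mod 11); the common zeros in that column are the intersection.
  x = 0: f ≡ 0 at y ∈ ∅; g ≡ 0 at y ∈ {3}; common: ∅.
  x = 1: f ≡ 0 at y ∈ {0, 10}; g ≡ 0 at y ∈ {3}; common: ∅.
  x = 2: f ≡ 0 at y ∈ ∅; g ≡ 0 at y ∈ {3}; common: ∅.
  x = 3: f ≡ 0 at y ∈ {4}; g ≡ 0 at y ∈ {3}; common: ∅.
  x = 4: f ≡ 0 at y ∈ ∅; g ≡ 0 at y ∈ {3}; common: ∅.
  x = 5: f ≡ 0 at y ∈ {7, 10}; g ≡ 0 at y ∈ {3}; common: ∅.
  x = 6: f ≡ 0 at y ∈ {1, 4}; g ≡ 0 at y ∈ {3}; common: ∅.
  x = 7: f ≡ 0 at y ∈ ∅; g ≡ 0 at y ∈ {3}; common: ∅.
  x = 8: f ≡ 0 at y ∈ {7}; g ≡ 0 at y ∈ {3}; common: ∅.
  x = 9: f ≡ 0 at y ∈ ∅; g ≡ 0 at y ∈ {3}; common: ∅.
  x = 10: f ≡ 0 at y ∈ {0, 1}; g ≡ 0 at y ∈ {3}; common: ∅.
Collecting: common zeros = ∅, so the count is 0.
Comparison with the Bézout bound: 0 ≤ 2 = deg(f)·deg(g), as expected for curves with no common component (the affine F_11-count falls short of the bound because intersections may lie at infinity, over extension fields, or carry multiplicity).


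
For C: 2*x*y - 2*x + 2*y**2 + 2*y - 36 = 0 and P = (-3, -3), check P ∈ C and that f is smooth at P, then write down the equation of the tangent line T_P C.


Tangent line at P: -8*x - 16*y - 72 = 0.

Step 1: f(-3, -3) = 0, so P lies on C.
Step 2: partial derivatives
  f_x(x, y) = 2*y - 2, f_y(x, y) = 2*x + 4*y + 2.
  f_x(P) = -8, f_y(P) = -16 (gradient nonzero, so P is smooth).
Step 3: tangent line at P: -8·(x − -3) + -16·(y − -3) = 0.
Expanding: -8*x - 16*y - 72 = 0.


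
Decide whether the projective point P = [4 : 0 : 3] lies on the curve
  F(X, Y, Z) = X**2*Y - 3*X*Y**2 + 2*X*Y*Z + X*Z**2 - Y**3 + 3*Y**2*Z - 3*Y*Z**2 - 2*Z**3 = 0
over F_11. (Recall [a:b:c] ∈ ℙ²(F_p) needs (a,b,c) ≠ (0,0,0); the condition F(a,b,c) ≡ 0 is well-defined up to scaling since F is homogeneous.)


F(4,0,3) ≡ 4 (mod 11); P is NOT on the curve.

Evaluate F(4, 0, 3) term-by-term (mod 11).
  X**2*Y ↦ 1·16·0·1 = 0
  -3*X*Y**2 ↦ -3·4·0·1 = 0
  2*X*Y*Z ↦ 2·4·0·3 = 0
  X*Z**2 ↦ 1·4·1·9 = 36
  -Y**3 ↦ -1·1·0·1 = 0
  3*Y**2*Z ↦ 3·1·0·3 = 0
  -3*Y*Z**2 ↦ -3·1·0·9 = 0
  -2*Z**3 ↦ -2·1·1·27 = -54
Sum: F(4, 0, 3) = (0) + (0) + (0) + (36) + (0) + (0) + (0) + (-54) = -18.
Reducing mod 11: -18 ≡ 4 (mod 11).
Since F(a, b, c) ≡ 4 ≠ 0 (mod 11), P does NOT lie on the curve.


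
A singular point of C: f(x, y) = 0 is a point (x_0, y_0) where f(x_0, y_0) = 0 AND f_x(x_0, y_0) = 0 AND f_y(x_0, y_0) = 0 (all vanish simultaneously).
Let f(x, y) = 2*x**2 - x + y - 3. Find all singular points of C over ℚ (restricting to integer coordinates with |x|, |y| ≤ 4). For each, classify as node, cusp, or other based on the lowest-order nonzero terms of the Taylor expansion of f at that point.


No singular points in the scanned grid; C is smooth there.

Compute partial derivatives:
  f_x = 4*x - 1.
  f_y = 1.
f_y = 1 is a nonzero constant, so f_y never vanishes: no point (x, y) can satisfy f = f_x = f_y = 0. In particular no (x, y) ∈ {−4, ..., 4}² is singular; the curve is smooth.


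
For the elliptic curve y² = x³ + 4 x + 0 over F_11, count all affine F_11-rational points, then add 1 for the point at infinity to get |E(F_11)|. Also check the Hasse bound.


Affine points = {(0, 0), (1, 4), (1, 7), (2, 4), (2, 7), (4, 5), (4, 6), (6, 3), (6, 8), (8, 4), (8, 7)}; affine count = 11; |E(F_11)| = 12.

Discriminant check: Δ ∝ 4a³ + 27b² = 4·4³ + 27·0² = 4·64 + 27·0 ≡ 3 (mod 11). Nonzero ⇒ E is nonsingular.
For each x ∈ F_11, compute rhs = x³ + 4·x + 0 mod 11, then count y ∈ F_11 with y² ≡ rhs.
  x = 0: rhs = 0, matching y values: 0 (1 points).
  x = 1: rhs = 5, matching y values: 4, 7 (2 points).
  x = 2: rhs = 5, matching y values: 4, 7 (2 points).
  x = 3: rhs = 6, matching y values: none (0 points).
  x = 4: rhs = 3, matching y values: 5, 6 (2 points).
  x = 5: rhs = 2, matching y values: none (0 points).
  x = 6: rhs = 9, matching y values: 3, 8 (2 points).
  x = 7: rhs = 8, matching y values: none (0 points).
  x = 8: rhs = 5, matching y values: 4, 7 (2 points).
  x = 9: rhs = 6, matching y values: none (0 points).
  x = 10: rhs = 6, matching y values: none (0 points).
Total affine count: 11.
Full point count |E(F_11)| = 11 + 1 = 12.
Hasse bound: |12 − (11+1)| = |0| = 0 ≤ 2√11 ≈ 6.6332 ✓.


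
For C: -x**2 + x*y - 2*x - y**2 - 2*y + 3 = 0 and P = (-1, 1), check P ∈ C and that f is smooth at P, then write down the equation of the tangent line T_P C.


Tangent line at P: x - 5*y + 6 = 0.

Step 1: f(-1, 1) = 0, so P lies on C.
Step 2: partial derivatives
  f_x(x, y) = -2*x + y - 2, f_y(x, y) = x - 2*y - 2.
  f_x(P) = 1, f_y(P) = -5 (gradient nonzero, so P is smooth).
Step 3: tangent line at P: 1·(x − -1) + -5·(y − 1) = 0.
Expanding: x - 5*y + 6 = 0.


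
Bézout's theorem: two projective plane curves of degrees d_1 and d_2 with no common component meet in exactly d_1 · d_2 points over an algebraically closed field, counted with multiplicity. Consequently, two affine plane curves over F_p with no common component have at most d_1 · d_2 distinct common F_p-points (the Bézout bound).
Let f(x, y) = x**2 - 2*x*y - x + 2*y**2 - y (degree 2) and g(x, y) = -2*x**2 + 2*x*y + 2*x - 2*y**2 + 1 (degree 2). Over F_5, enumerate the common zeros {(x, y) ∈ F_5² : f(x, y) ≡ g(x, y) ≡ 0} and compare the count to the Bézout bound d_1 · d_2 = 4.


Common zeros: ∅; count = 0; Bézout bound = 4.

deg(f) = 2, deg(g) = 2, so Bézout bound = 4.
Scan x ∈ F_5. For each x, list the y ∈ F_5 with f(x, y) ≡ 0 and those with g(x, y) ≡ 0 (mod 5); the common zeros in that column are the intersection.
  x = 0: f ≡ 0 at y ∈ {0, 3}; g ≡ 0 at y ∈ ∅; common: ∅.
  x = 1: f ≡ 0 at y ∈ {0, 4}; g ≡ 0 at y ∈ ∅; common: ∅.
  x = 2: f ≡ 0 at y ∈ {2, 3}; g ≡ 0 at y ∈ ∅; common: ∅.
  x = 3: f ≡ 0 at y ∈ {2, 4}; g ≡ 0 at y ∈ ∅; common: ∅.
  x = 4: f ≡ 0 at y ∈ {1}; g ≡ 0 at y ∈ {2}; common: ∅.
Collecting: common zeros = ∅, so the count is 0.
Comparison with the Bézout bound: 0 ≤ 4 = deg(f)·deg(g), as expected for curves with no common component (the affine F_5-count falls short of the bound because intersections may lie at infinity, over extension fields, or carry multiplicity).


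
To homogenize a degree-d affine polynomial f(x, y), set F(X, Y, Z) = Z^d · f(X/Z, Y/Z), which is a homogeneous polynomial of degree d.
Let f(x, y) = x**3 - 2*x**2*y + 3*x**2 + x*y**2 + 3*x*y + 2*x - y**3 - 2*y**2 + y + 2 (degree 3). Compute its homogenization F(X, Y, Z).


F(X, Y, Z) = X**3 - 2*X**2*Y + 3*X**2*Z + X*Y**2 + 3*X*Y*Z + 2*X*Z**2 - Y**3 - 2*Y**2*Z + Y*Z**2 + 2*Z**3

deg(f) = 3.
Substitute x = X/Z, y = Y/Z into f, then multiply by Z^3.
  monomial 1·x^3·y^0 ↦ 1·X^3·Y^0·Z^0.
  monomial -2·x^2·y^1 ↦ -2·X^2·Y^1·Z^0.
  monomial 3·x^2·y^0 ↦ 3·X^2·Y^0·Z^1.
  monomial 1·x^1·y^2 ↦ 1·X^1·Y^2·Z^0.
  monomial 3·x^1·y^1 ↦ 3·X^1·Y^1·Z^1.
  monomial 2·x^1·y^0 ↦ 2·X^1·Y^0·Z^2.
  monomial -1·x^0·y^3 ↦ -1·X^0·Y^3·Z^0.
  monomial -2·x^0·y^2 ↦ -2·X^0·Y^2·Z^1.
  monomial 1·x^0·y^1 ↦ 1·X^0·Y^1·Z^2.
  monomial 2·x^0·y^0 ↦ 2·X^0·Y^0·Z^3.
Collecting: F(X, Y, Z) = X**3 - 2*X**2*Y + 3*X**2*Z + X*Y**2 + 3*X*Y*Z + 2*X*Z**2 - Y**3 - 2*Y**2*Z + Y*Z**2 + 2*Z**3.
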